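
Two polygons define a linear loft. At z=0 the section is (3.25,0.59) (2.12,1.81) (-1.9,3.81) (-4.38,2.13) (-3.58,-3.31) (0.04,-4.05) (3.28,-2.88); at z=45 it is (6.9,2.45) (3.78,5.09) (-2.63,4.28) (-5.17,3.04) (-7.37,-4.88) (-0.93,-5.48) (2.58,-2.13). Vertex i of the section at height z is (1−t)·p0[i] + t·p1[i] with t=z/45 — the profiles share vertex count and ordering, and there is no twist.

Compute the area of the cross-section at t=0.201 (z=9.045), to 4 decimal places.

Area at t=0.201: 53.8998

Cross-section at t=0.201: each vertex is (1-t)·p0[i] + t·p1[i].
  v1: (1-0.201)·(3.25,0.59) + 0.201·(6.9,2.45) = (3.9836,0.9639)
  v2: (1-0.201)·(2.12,1.81) + 0.201·(3.78,5.09) = (2.4537,2.4693)
  v3: (1-0.201)·(-1.9,3.81) + 0.201·(-2.63,4.28) = (-2.0467,3.9045)
  v4: (1-0.201)·(-4.38,2.13) + 0.201·(-5.17,3.04) = (-4.5388,2.3129)
  v5: (1-0.201)·(-3.58,-3.31) + 0.201·(-7.37,-4.88) = (-4.3418,-3.6256)
  v6: (1-0.201)·(0.04,-4.05) + 0.201·(-0.93,-5.48) = (-0.1550,-4.3374)
  v7: (1-0.201)·(3.28,-2.88) + 0.201·(2.58,-2.13) = (3.1393,-2.7292)
Shoelace sum Σ(x_i·y_{i+1} − x_{i+1}·y_i):
  i=1: 3.9836·2.4693 − 2.4537·0.9639 = +7.4718 (running +7.4718)
  i=2: 2.4537·3.9045 − -2.0467·2.4693 = +14.6342 (running +22.1060)
  i=3: -2.0467·2.3129 − -4.5388·3.9045 = +12.9877 (running +35.0936)
  i=4: -4.5388·-3.6256 − -4.3418·2.3129 = +26.4979 (running +61.5915)
  i=5: -4.3418·-4.3374 − -0.1550·-3.6256 = +18.2704 (running +79.8618)
  i=6: -0.1550·-2.7292 − 3.1393·-4.3374 = +14.0394 (running +93.9013)
  i=7: 3.1393·0.9639 − 3.9836·-2.7292 = +13.8982 (running +107.7995)
Area = |Σ|/2 = |107.7995|/2 = 53.8998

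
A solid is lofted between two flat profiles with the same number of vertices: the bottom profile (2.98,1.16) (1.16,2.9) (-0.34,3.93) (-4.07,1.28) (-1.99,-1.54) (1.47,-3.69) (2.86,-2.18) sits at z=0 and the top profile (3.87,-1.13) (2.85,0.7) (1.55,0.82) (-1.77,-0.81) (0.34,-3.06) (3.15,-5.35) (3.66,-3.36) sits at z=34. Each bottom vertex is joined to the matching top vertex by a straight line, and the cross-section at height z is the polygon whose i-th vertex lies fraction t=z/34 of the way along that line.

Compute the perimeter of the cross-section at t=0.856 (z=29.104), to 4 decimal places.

Cross-section at t=0.856: each vertex is (1-t)·p0[i] + t·p1[i].
  v1: (1-0.856)·(2.98,1.16) + 0.856·(3.87,-1.13) = (3.7418,-0.8002)
  v2: (1-0.856)·(1.16,2.9) + 0.856·(2.85,0.7) = (2.6066,1.0168)
  v3: (1-0.856)·(-0.34,3.93) + 0.856·(1.55,0.82) = (1.2778,1.2678)
  v4: (1-0.856)·(-4.07,1.28) + 0.856·(-1.77,-0.81) = (-2.1012,-0.5090)
  v5: (1-0.856)·(-1.99,-1.54) + 0.856·(0.34,-3.06) = (0.0045,-2.8411)
  v6: (1-0.856)·(1.47,-3.69) + 0.856·(3.15,-5.35) = (2.9081,-5.1110)
  v7: (1-0.856)·(2.86,-2.18) + 0.856·(3.66,-3.36) = (3.5448,-3.1901)
Perimeter = Σ |v_{i+1} − v_i|:
  edge 1→2: √(-1.1352² + 1.8170²) = 2.1425 (running 2.1425)
  edge 2→3: √(-1.3288² + 0.2510²) = 1.3523 (running 3.4948)
  edge 3→4: √(-3.3790² + -1.7769²) = 3.8177 (running 7.3126)
  edge 4→5: √(2.1057² + -2.3321²) = 3.1421 (running 10.4546)
  edge 5→6: √(2.9036² + -2.2698²) = 3.6855 (running 14.1401)
  edge 6→7: √(0.6367² + 1.9209²) = 2.0237 (running 16.1638)
  edge 7→1: √(0.1970² + 2.3898²) = 2.3979 (running 18.5617)
Perimeter = 18.5617

Perimeter at t=0.856: 18.5617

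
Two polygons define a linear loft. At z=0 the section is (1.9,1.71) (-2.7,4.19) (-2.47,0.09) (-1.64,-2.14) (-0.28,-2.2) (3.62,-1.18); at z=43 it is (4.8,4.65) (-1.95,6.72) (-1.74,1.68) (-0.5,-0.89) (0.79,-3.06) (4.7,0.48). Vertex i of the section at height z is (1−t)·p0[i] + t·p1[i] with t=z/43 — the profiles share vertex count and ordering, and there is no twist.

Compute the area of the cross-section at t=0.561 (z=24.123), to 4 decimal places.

Area at t=0.561: 35.0905

Cross-section at t=0.561: each vertex is (1-t)·p0[i] + t·p1[i].
  v1: (1-0.561)·(1.9,1.71) + 0.561·(4.8,4.65) = (3.5269,3.3593)
  v2: (1-0.561)·(-2.7,4.19) + 0.561·(-1.95,6.72) = (-2.2793,5.6093)
  v3: (1-0.561)·(-2.47,0.09) + 0.561·(-1.74,1.68) = (-2.0605,0.9820)
  v4: (1-0.561)·(-1.64,-2.14) + 0.561·(-0.5,-0.89) = (-1.0005,-1.4387)
  v5: (1-0.561)·(-0.28,-2.2) + 0.561·(0.79,-3.06) = (0.3203,-2.6825)
  v6: (1-0.561)·(3.62,-1.18) + 0.561·(4.7,0.48) = (4.2259,-0.2487)
Shoelace sum Σ(x_i·y_{i+1} − x_{i+1}·y_i):
  i=1: 3.5269·5.6093 − -2.2793·3.3593 = +27.4403 (running +27.4403)
  i=2: -2.2793·0.9820 − -2.0605·5.6093 = +9.3197 (running +36.7600)
  i=3: -2.0605·-1.4387 − -1.0005·0.9820 = +3.9469 (running +40.7069)
  i=4: -1.0005·-2.6825 − 0.3203·-1.4387 = +3.1445 (running +43.8514)
  i=5: 0.3203·-0.2487 − 4.2259·-2.6825 = +11.2561 (running +55.1075)
  i=6: 4.2259·3.3593 − 3.5269·-0.2487 = +15.0734 (running +70.1809)
Area = |Σ|/2 = |70.1809|/2 = 35.0905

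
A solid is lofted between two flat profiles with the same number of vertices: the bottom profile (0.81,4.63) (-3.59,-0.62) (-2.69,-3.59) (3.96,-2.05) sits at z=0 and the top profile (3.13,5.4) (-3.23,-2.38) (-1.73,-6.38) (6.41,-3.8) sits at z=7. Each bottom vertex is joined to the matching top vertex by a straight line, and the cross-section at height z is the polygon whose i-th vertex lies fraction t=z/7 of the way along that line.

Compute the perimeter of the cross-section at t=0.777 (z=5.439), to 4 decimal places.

Cross-section at t=0.777: each vertex is (1-t)·p0[i] + t·p1[i].
  v1: (1-0.777)·(0.81,4.63) + 0.777·(3.13,5.4) = (2.6126,5.2283)
  v2: (1-0.777)·(-3.59,-0.62) + 0.777·(-3.23,-2.38) = (-3.3103,-1.9875)
  v3: (1-0.777)·(-2.69,-3.59) + 0.777·(-1.73,-6.38) = (-1.9441,-5.7578)
  v4: (1-0.777)·(3.96,-2.05) + 0.777·(6.41,-3.8) = (5.8636,-3.4097)
Perimeter = Σ |v_{i+1} − v_i|:
  edge 1→2: √(-5.9229² + -7.2158²) = 9.3354 (running 9.3354)
  edge 2→3: √(1.3662² + -3.7703²) = 4.0102 (running 13.3456)
  edge 3→4: √(7.8077² + 2.3481²) = 8.1532 (running 21.4987)
  edge 4→1: √(-3.2510² + 8.6380²) = 9.2296 (running 30.7283)
Perimeter = 30.7283

Perimeter at t=0.777: 30.7283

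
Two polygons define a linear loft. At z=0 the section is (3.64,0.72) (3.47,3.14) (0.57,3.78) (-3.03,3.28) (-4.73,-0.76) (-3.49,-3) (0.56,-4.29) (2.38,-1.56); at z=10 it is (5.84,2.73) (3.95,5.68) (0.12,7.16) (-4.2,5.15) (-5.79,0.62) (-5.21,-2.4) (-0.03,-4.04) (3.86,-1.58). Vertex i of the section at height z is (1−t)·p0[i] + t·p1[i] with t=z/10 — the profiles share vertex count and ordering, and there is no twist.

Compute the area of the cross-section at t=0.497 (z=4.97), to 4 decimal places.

Cross-section at t=0.497: each vertex is (1-t)·p0[i] + t·p1[i].
  v1: (1-0.497)·(3.64,0.72) + 0.497·(5.84,2.73) = (4.7334,1.7190)
  v2: (1-0.497)·(3.47,3.14) + 0.497·(3.95,5.68) = (3.7086,4.4024)
  v3: (1-0.497)·(0.57,3.78) + 0.497·(0.12,7.16) = (0.3463,5.4599)
  v4: (1-0.497)·(-3.03,3.28) + 0.497·(-4.2,5.15) = (-3.6115,4.2094)
  v5: (1-0.497)·(-4.73,-0.76) + 0.497·(-5.79,0.62) = (-5.2568,-0.0741)
  v6: (1-0.497)·(-3.49,-3) + 0.497·(-5.21,-2.4) = (-4.3448,-2.7018)
  v7: (1-0.497)·(0.56,-4.29) + 0.497·(-0.03,-4.04) = (0.2668,-4.1658)
  v8: (1-0.497)·(2.38,-1.56) + 0.497·(3.86,-1.58) = (3.1156,-1.5699)
Shoelace sum Σ(x_i·y_{i+1} − x_{i+1}·y_i):
  i=1: 4.7334·4.4024 − 3.7086·1.7190 = +14.4633 (running +14.4633)
  i=2: 3.7086·5.4599 − 0.3463·4.4024 = +18.7235 (running +33.1868)
  i=3: 0.3463·4.2094 − -3.6115·5.4599 = +21.1762 (running +54.3629)
  i=4: -3.6115·-0.0741 − -5.2568·4.2094 = +22.3958 (running +76.7587)
  i=5: -5.2568·-2.7018 − -4.3448·-0.0741 = +13.8807 (running +90.6394)
  i=6: -4.3448·-4.1658 − 0.2668·-2.7018 = +18.8203 (running +109.4597)
  i=7: 0.2668·-1.5699 − 3.1156·-4.1658 = +12.5598 (running +122.0195)
  i=8: 3.1156·1.7190 − 4.7334·-1.5699 = +12.7867 (running +134.8063)
Area = |Σ|/2 = |134.8063|/2 = 67.4031

Area at t=0.497: 67.4031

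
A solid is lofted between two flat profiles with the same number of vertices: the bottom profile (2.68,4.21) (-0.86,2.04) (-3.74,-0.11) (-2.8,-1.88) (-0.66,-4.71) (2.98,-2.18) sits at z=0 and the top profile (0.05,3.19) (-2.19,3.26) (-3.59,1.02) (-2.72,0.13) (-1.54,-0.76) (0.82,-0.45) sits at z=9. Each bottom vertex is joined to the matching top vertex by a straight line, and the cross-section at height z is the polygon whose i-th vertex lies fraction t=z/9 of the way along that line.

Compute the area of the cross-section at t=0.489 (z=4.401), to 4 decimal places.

Cross-section at t=0.489: each vertex is (1-t)·p0[i] + t·p1[i].
  v1: (1-0.489)·(2.68,4.21) + 0.489·(0.05,3.19) = (1.3939,3.7112)
  v2: (1-0.489)·(-0.86,2.04) + 0.489·(-2.19,3.26) = (-1.5104,2.6366)
  v3: (1-0.489)·(-3.74,-0.11) + 0.489·(-3.59,1.02) = (-3.6666,0.4426)
  v4: (1-0.489)·(-2.8,-1.88) + 0.489·(-2.72,0.13) = (-2.7609,-0.8971)
  v5: (1-0.489)·(-0.66,-4.71) + 0.489·(-1.54,-0.76) = (-1.0903,-2.7785)
  v6: (1-0.489)·(2.98,-2.18) + 0.489·(0.82,-0.45) = (1.9238,-1.3340)
Shoelace sum Σ(x_i·y_{i+1} − x_{i+1}·y_i):
  i=1: 1.3939·2.6366 − -1.5104·3.7112 = +9.2805 (running +9.2805)
  i=2: -1.5104·0.4426 − -3.6666·2.6366 = +8.9990 (running +18.2795)
  i=3: -3.6666·-0.8971 − -2.7609·0.4426 = +4.5113 (running +22.7908)
  i=4: -2.7609·-2.7785 − -1.0903·-0.8971 = +6.6928 (running +29.4836)
  i=5: -1.0903·-1.3340 − 1.9238·-2.7785 = +6.7996 (running +36.2832)
  i=6: 1.9238·3.7112 − 1.3939·-1.3340 = +8.9990 (running +45.2822)
Area = |Σ|/2 = |45.2822|/2 = 22.6411

Area at t=0.489: 22.6411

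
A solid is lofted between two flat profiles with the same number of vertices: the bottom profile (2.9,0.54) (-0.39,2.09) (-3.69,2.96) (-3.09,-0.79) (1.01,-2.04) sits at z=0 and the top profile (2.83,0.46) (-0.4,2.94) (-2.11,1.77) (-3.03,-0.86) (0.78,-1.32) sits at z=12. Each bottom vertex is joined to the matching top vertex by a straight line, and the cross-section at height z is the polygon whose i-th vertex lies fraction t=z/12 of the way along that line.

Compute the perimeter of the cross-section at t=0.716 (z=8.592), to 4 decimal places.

Cross-section at t=0.716: each vertex is (1-t)·p0[i] + t·p1[i].
  v1: (1-0.716)·(2.9,0.54) + 0.716·(2.83,0.46) = (2.8499,0.4827)
  v2: (1-0.716)·(-0.39,2.09) + 0.716·(-0.4,2.94) = (-0.3972,2.6986)
  v3: (1-0.716)·(-3.69,2.96) + 0.716·(-2.11,1.77) = (-2.5587,2.1080)
  v4: (1-0.716)·(-3.09,-0.79) + 0.716·(-3.03,-0.86) = (-3.0470,-0.8401)
  v5: (1-0.716)·(1.01,-2.04) + 0.716·(0.78,-1.32) = (0.8453,-1.5245)
Perimeter = Σ |v_{i+1} − v_i|:
  edge 1→2: √(-3.2470² + 2.2159²) = 3.9311 (running 3.9311)
  edge 2→3: √(-2.1616² + -0.5906²) = 2.2408 (running 6.1719)
  edge 3→4: √(-0.4883² + -2.9481²) = 2.9882 (running 9.1601)
  edge 4→5: √(3.8924² + -0.6844²) = 3.9521 (running 13.1122)
  edge 5→1: √(2.0046² + 2.0072²) = 2.8367 (running 15.9489)
Perimeter = 15.9489

Perimeter at t=0.716: 15.9489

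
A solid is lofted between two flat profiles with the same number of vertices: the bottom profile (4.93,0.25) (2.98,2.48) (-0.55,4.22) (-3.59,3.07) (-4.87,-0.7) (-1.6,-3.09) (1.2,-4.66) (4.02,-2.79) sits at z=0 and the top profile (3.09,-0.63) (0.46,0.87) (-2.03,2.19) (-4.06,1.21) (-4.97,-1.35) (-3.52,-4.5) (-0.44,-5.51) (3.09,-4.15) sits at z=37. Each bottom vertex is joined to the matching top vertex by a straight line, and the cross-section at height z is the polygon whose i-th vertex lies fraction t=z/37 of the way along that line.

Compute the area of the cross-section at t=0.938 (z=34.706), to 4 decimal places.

Area at t=0.938: 44.8388

Cross-section at t=0.938: each vertex is (1-t)·p0[i] + t·p1[i].
  v1: (1-0.938)·(4.93,0.25) + 0.938·(3.09,-0.63) = (3.2041,-0.5754)
  v2: (1-0.938)·(2.98,2.48) + 0.938·(0.46,0.87) = (0.6162,0.9698)
  v3: (1-0.938)·(-0.55,4.22) + 0.938·(-2.03,2.19) = (-1.9382,2.3159)
  v4: (1-0.938)·(-3.59,3.07) + 0.938·(-4.06,1.21) = (-4.0309,1.3253)
  v5: (1-0.938)·(-4.87,-0.7) + 0.938·(-4.97,-1.35) = (-4.9638,-1.3097)
  v6: (1-0.938)·(-1.6,-3.09) + 0.938·(-3.52,-4.5) = (-3.4010,-4.4126)
  v7: (1-0.938)·(1.2,-4.66) + 0.938·(-0.44,-5.51) = (-0.3383,-5.4573)
  v8: (1-0.938)·(4.02,-2.79) + 0.938·(3.09,-4.15) = (3.1477,-4.0657)
Shoelace sum Σ(x_i·y_{i+1} − x_{i+1}·y_i):
  i=1: 3.2041·0.9698 − 0.6162·-0.5754 = +3.4620 (running +3.4620)
  i=2: 0.6162·2.3159 − -1.9382·0.9698 = +3.3069 (running +6.7689)
  i=3: -1.9382·1.3253 − -4.0309·2.3159 = +6.7661 (running +13.5350)
  i=4: -4.0309·-1.3097 − -4.9638·1.3253 = +11.8578 (running +25.3928)
  i=5: -4.9638·-4.4126 − -3.4010·-1.3097 = +17.4489 (running +42.8417)
  i=6: -3.4010·-5.4573 − -0.3383·-4.4126 = +17.0672 (running +59.9089)
  i=7: -0.3383·-4.0657 − 3.1477·-5.4573 = +18.5532 (running +78.4622)
  i=8: 3.1477·-0.5754 − 3.2041·-4.0657 = +11.2155 (running +89.6776)
Area = |Σ|/2 = |89.6776|/2 = 44.8388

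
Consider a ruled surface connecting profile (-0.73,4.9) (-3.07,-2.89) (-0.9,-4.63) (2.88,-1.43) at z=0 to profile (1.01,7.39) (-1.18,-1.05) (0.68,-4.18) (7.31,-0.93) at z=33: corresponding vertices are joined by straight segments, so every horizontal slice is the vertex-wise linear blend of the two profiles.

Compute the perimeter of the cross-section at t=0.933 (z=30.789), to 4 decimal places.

Cross-section at t=0.933: each vertex is (1-t)·p0[i] + t·p1[i].
  v1: (1-0.933)·(-0.73,4.9) + 0.933·(1.01,7.39) = (0.8934,7.2232)
  v2: (1-0.933)·(-3.07,-2.89) + 0.933·(-1.18,-1.05) = (-1.3066,-1.1733)
  v3: (1-0.933)·(-0.9,-4.63) + 0.933·(0.68,-4.18) = (0.5741,-4.2101)
  v4: (1-0.933)·(2.88,-1.43) + 0.933·(7.31,-0.93) = (7.0132,-0.9635)
Perimeter = Σ |v_{i+1} − v_i|:
  edge 1→2: √(-2.2001² + -8.3964²) = 8.6799 (running 8.6799)
  edge 2→3: √(1.8808² + -3.0369²) = 3.5721 (running 12.2520)
  edge 3→4: √(6.4390² + 3.2466²) = 7.2112 (running 19.4632)
  edge 4→1: √(-6.1198² + 8.1867²) = 10.2212 (running 29.6845)
Perimeter = 29.6845

Perimeter at t=0.933: 29.6845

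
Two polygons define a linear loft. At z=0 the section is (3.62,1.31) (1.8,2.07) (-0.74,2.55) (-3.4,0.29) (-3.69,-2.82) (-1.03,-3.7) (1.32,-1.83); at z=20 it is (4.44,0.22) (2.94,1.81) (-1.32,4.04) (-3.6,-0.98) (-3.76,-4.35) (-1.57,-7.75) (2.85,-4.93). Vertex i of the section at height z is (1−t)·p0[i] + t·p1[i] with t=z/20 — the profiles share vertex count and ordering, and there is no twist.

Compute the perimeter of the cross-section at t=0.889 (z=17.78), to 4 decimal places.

Cross-section at t=0.889: each vertex is (1-t)·p0[i] + t·p1[i].
  v1: (1-0.889)·(3.62,1.31) + 0.889·(4.44,0.22) = (4.3490,0.3410)
  v2: (1-0.889)·(1.8,2.07) + 0.889·(2.94,1.81) = (2.8135,1.8389)
  v3: (1-0.889)·(-0.74,2.55) + 0.889·(-1.32,4.04) = (-1.2556,3.8746)
  v4: (1-0.889)·(-3.4,0.29) + 0.889·(-3.6,-0.98) = (-3.5778,-0.8390)
  v5: (1-0.889)·(-3.69,-2.82) + 0.889·(-3.76,-4.35) = (-3.7522,-4.1802)
  v6: (1-0.889)·(-1.03,-3.7) + 0.889·(-1.57,-7.75) = (-1.5101,-7.3005)
  v7: (1-0.889)·(1.32,-1.83) + 0.889·(2.85,-4.93) = (2.6802,-4.5859)
Perimeter = Σ |v_{i+1} − v_i|:
  edge 1→2: √(-1.5355² + 1.4979²) = 2.1451 (running 2.1451)
  edge 2→3: √(-4.0691² + 2.0357²) = 4.5499 (running 6.6950)
  edge 3→4: √(-2.3222² + -4.7136²) = 5.2546 (running 11.9496)
  edge 4→5: √(-0.1744² + -3.3411²) = 3.3457 (running 15.2953)
  edge 5→6: √(2.2422² + -3.1203²) = 3.8423 (running 19.1376)
  edge 6→7: √(4.1902² + 2.7146²) = 4.9927 (running 24.1303)
  edge 7→1: √(1.6688² + 4.9269²) = 5.2018 (running 29.3322)
Perimeter = 29.3322

Perimeter at t=0.889: 29.3322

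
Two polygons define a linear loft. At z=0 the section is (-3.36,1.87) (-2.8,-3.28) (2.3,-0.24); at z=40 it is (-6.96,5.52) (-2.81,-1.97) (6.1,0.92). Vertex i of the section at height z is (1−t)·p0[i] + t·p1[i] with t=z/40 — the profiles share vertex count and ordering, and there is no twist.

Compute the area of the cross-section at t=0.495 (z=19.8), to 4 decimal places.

Cross-section at t=0.495: each vertex is (1-t)·p0[i] + t·p1[i].
  v1: (1-0.495)·(-3.36,1.87) + 0.495·(-6.96,5.52) = (-5.1420,3.6767)
  v2: (1-0.495)·(-2.8,-3.28) + 0.495·(-2.81,-1.97) = (-2.8049,-2.6315)
  v3: (1-0.495)·(2.3,-0.24) + 0.495·(6.1,0.92) = (4.1810,0.3342)
Shoelace sum Σ(x_i·y_{i+1} − x_{i+1}·y_i):
  i=1: -5.1420·-2.6315 − -2.8049·3.6767 = +23.8445 (running +23.8445)
  i=2: -2.8049·0.3342 − 4.1810·-2.6315 = +10.0651 (running +33.9096)
  i=3: 4.1810·3.6767 − -5.1420·0.3342 = +17.0909 (running +51.0006)
Area = |Σ|/2 = |51.0006|/2 = 25.5003

Area at t=0.495: 25.5003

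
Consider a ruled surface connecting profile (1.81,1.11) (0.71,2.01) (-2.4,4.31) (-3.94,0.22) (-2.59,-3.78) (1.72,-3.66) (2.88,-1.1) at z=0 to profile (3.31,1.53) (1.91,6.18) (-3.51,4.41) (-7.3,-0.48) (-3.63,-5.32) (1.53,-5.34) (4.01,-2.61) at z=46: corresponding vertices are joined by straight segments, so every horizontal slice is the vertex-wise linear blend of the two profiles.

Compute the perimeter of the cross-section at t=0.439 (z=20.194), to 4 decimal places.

Perimeter at t=0.439: 28.0938

Cross-section at t=0.439: each vertex is (1-t)·p0[i] + t·p1[i].
  v1: (1-0.439)·(1.81,1.11) + 0.439·(3.31,1.53) = (2.4685,1.2944)
  v2: (1-0.439)·(0.71,2.01) + 0.439·(1.91,6.18) = (1.2368,3.8406)
  v3: (1-0.439)·(-2.4,4.31) + 0.439·(-3.51,4.41) = (-2.8873,4.3539)
  v4: (1-0.439)·(-3.94,0.22) + 0.439·(-7.3,-0.48) = (-5.4150,-0.0873)
  v5: (1-0.439)·(-2.59,-3.78) + 0.439·(-3.63,-5.32) = (-3.0466,-4.4561)
  v6: (1-0.439)·(1.72,-3.66) + 0.439·(1.53,-5.34) = (1.6366,-4.3975)
  v7: (1-0.439)·(2.88,-1.1) + 0.439·(4.01,-2.61) = (3.3761,-1.7629)
Perimeter = Σ |v_{i+1} − v_i|:
  edge 1→2: √(-1.2317² + 2.5462²) = 2.8285 (running 2.8285)
  edge 2→3: √(-4.1241² + 0.5133²) = 4.1559 (running 6.9844)
  edge 3→4: √(-2.5277² + -4.4412²) = 5.1102 (running 12.0946)
  edge 4→5: √(2.3685² + -4.3688²) = 4.9695 (running 17.0641)
  edge 5→6: √(4.6831² + 0.0585²) = 4.6835 (running 21.7476)
  edge 6→7: √(1.7395² + 2.6346²) = 3.1571 (running 24.9046)
  edge 7→1: √(-0.9076² + 3.0573²) = 3.1891 (running 28.0938)
Perimeter = 28.0938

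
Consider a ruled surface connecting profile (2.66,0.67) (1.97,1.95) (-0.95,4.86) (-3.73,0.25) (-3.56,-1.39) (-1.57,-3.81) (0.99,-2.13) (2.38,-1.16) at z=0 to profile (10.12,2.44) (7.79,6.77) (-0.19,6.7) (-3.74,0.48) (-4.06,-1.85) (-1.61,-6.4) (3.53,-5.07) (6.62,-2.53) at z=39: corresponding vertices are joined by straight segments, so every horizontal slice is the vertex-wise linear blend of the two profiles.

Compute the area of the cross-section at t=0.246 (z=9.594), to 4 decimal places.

Cross-section at t=0.246: each vertex is (1-t)·p0[i] + t·p1[i].
  v1: (1-0.246)·(2.66,0.67) + 0.246·(10.12,2.44) = (4.4952,1.1054)
  v2: (1-0.246)·(1.97,1.95) + 0.246·(7.79,6.77) = (3.4017,3.1357)
  v3: (1-0.246)·(-0.95,4.86) + 0.246·(-0.19,6.7) = (-0.7630,5.3126)
  v4: (1-0.246)·(-3.73,0.25) + 0.246·(-3.74,0.48) = (-3.7325,0.3066)
  v5: (1-0.246)·(-3.56,-1.39) + 0.246·(-4.06,-1.85) = (-3.6830,-1.5032)
  v6: (1-0.246)·(-1.57,-3.81) + 0.246·(-1.61,-6.4) = (-1.5798,-4.4471)
  v7: (1-0.246)·(0.99,-2.13) + 0.246·(3.53,-5.07) = (1.6148,-2.8532)
  v8: (1-0.246)·(2.38,-1.16) + 0.246·(6.62,-2.53) = (3.4230,-1.4970)
Shoelace sum Σ(x_i·y_{i+1} − x_{i+1}·y_i):
  i=1: 4.4952·3.1357 − 3.4017·1.1054 = +10.3352 (running +10.3352)
  i=2: 3.4017·5.3126 − -0.7630·3.1357 = +20.4648 (running +30.8000)
  i=3: -0.7630·0.3066 − -3.7325·5.3126 = +19.5953 (running +50.3953)
  i=4: -3.7325·-1.5032 − -3.6830·0.3066 = +6.7396 (running +57.1349)
  i=5: -3.6830·-4.4471 − -1.5798·-1.5032 = +14.0041 (running +71.1390)
  i=6: -1.5798·-2.8532 − 1.6148·-4.4471 = +11.6891 (running +82.8281)
  i=7: 1.6148·-1.4970 − 3.4230·-2.8532 = +7.3493 (running +90.1774)
  i=8: 3.4230·1.1054 − 4.4952·-1.4970 = +10.5132 (running +100.6906)
Area = |Σ|/2 = |100.6906|/2 = 50.3453

Area at t=0.246: 50.3453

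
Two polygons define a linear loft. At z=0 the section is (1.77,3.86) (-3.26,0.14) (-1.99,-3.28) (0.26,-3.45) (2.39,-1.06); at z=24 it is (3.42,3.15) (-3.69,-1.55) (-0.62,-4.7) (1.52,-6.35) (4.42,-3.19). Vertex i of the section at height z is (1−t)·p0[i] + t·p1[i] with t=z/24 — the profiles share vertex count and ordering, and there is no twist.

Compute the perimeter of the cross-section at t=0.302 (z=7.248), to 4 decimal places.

Perimeter at t=0.302: 21.9676

Cross-section at t=0.302: each vertex is (1-t)·p0[i] + t·p1[i].
  v1: (1-0.302)·(1.77,3.86) + 0.302·(3.42,3.15) = (2.2683,3.6456)
  v2: (1-0.302)·(-3.26,0.14) + 0.302·(-3.69,-1.55) = (-3.3899,-0.3704)
  v3: (1-0.302)·(-1.99,-3.28) + 0.302·(-0.62,-4.7) = (-1.5763,-3.7088)
  v4: (1-0.302)·(0.26,-3.45) + 0.302·(1.52,-6.35) = (0.6405,-4.3258)
  v5: (1-0.302)·(2.39,-1.06) + 0.302·(4.42,-3.19) = (3.0031,-1.7033)
Perimeter = Σ |v_{i+1} − v_i|:
  edge 1→2: √(-5.6582² + -4.0160²) = 6.9385 (running 6.9385)
  edge 2→3: √(1.8136² + -3.3385²) = 3.7993 (running 10.7378)
  edge 3→4: √(2.2168² + -0.6170²) = 2.3010 (running 13.0388)
  edge 4→5: √(2.3625² + 2.6225²) = 3.5298 (running 16.5686)
  edge 5→1: √(-0.7348² + 5.3488²) = 5.3991 (running 21.9676)
Perimeter = 21.9676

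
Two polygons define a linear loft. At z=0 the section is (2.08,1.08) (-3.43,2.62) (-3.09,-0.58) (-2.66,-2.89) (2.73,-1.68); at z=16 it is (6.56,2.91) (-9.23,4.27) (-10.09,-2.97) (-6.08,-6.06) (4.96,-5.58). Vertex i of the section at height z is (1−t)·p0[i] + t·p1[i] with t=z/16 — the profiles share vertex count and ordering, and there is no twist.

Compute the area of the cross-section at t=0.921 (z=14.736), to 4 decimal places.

Area at t=0.921: 128.7202

Cross-section at t=0.921: each vertex is (1-t)·p0[i] + t·p1[i].
  v1: (1-0.921)·(2.08,1.08) + 0.921·(6.56,2.91) = (6.2061,2.7654)
  v2: (1-0.921)·(-3.43,2.62) + 0.921·(-9.23,4.27) = (-8.7718,4.1396)
  v3: (1-0.921)·(-3.09,-0.58) + 0.921·(-10.09,-2.97) = (-9.5370,-2.7812)
  v4: (1-0.921)·(-2.66,-2.89) + 0.921·(-6.08,-6.06) = (-5.8098,-5.8096)
  v5: (1-0.921)·(2.73,-1.68) + 0.921·(4.96,-5.58) = (4.7838,-5.2719)
Shoelace sum Σ(x_i·y_{i+1} − x_{i+1}·y_i):
  i=1: 6.2061·4.1396 − -8.7718·2.7654 = +49.9488 (running +49.9488)
  i=2: -8.7718·-2.7812 − -9.5370·4.1396 = +63.8759 (running +113.8247)
  i=3: -9.5370·-5.8096 − -5.8098·-2.7812 = +39.2477 (running +153.0723)
  i=4: -5.8098·-5.2719 − 4.7838·-5.8096 = +58.4208 (running +211.4931)
  i=5: 4.7838·2.7654 − 6.2061·-5.2719 = +45.9472 (running +257.4403)
Area = |Σ|/2 = |257.4403|/2 = 128.7202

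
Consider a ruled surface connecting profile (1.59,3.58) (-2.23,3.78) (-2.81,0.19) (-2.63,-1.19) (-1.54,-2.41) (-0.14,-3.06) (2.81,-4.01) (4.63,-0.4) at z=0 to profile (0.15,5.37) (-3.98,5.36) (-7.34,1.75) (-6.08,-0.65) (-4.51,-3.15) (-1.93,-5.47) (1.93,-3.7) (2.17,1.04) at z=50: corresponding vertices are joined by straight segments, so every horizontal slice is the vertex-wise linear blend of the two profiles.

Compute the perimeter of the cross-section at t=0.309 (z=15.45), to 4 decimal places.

Cross-section at t=0.309: each vertex is (1-t)·p0[i] + t·p1[i].
  v1: (1-0.309)·(1.59,3.58) + 0.309·(0.15,5.37) = (1.1450,4.1331)
  v2: (1-0.309)·(-2.23,3.78) + 0.309·(-3.98,5.36) = (-2.7708,4.2682)
  v3: (1-0.309)·(-2.81,0.19) + 0.309·(-7.34,1.75) = (-4.2098,0.6720)
  v4: (1-0.309)·(-2.63,-1.19) + 0.309·(-6.08,-0.65) = (-3.6961,-1.0231)
  v5: (1-0.309)·(-1.54,-2.41) + 0.309·(-4.51,-3.15) = (-2.4577,-2.6387)
  v6: (1-0.309)·(-0.14,-3.06) + 0.309·(-1.93,-5.47) = (-0.6931,-3.8047)
  v7: (1-0.309)·(2.81,-4.01) + 0.309·(1.93,-3.7) = (2.5381,-3.9142)
  v8: (1-0.309)·(4.63,-0.4) + 0.309·(2.17,1.04) = (3.8699,0.0450)
Perimeter = Σ |v_{i+1} − v_i|:
  edge 1→2: √(-3.9158² + 0.1351²) = 3.9181 (running 3.9181)
  edge 2→3: √(-1.4390² + -3.5962²) = 3.8734 (running 7.7915)
  edge 3→4: √(0.5137² + -1.6952²) = 1.7713 (running 9.5628)
  edge 4→5: √(1.2383² + -1.6155²) = 2.0355 (running 11.5984)
  edge 5→6: √(1.7646² + -1.1660²) = 2.1151 (running 13.7134)
  edge 6→7: √(3.2312² + -0.1095²) = 3.2330 (running 16.9465)
  edge 7→8: √(1.3318² + 3.9592²) = 4.1772 (running 21.1236)
  edge 8→1: √(-2.7248² + 4.0882²) = 4.9130 (running 26.0366)
Perimeter = 26.0366

Perimeter at t=0.309: 26.0366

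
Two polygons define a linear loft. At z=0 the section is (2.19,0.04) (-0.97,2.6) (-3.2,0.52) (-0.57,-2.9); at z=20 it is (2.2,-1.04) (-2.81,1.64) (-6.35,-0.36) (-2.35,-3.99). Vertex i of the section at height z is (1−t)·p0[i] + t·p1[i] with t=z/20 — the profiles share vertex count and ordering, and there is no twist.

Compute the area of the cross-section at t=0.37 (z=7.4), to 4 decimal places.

Cross-section at t=0.37: each vertex is (1-t)·p0[i] + t·p1[i].
  v1: (1-0.37)·(2.19,0.04) + 0.37·(2.2,-1.04) = (2.1937,-0.3596)
  v2: (1-0.37)·(-0.97,2.6) + 0.37·(-2.81,1.64) = (-1.6508,2.2448)
  v3: (1-0.37)·(-3.2,0.52) + 0.37·(-6.35,-0.36) = (-4.3655,0.1944)
  v4: (1-0.37)·(-0.57,-2.9) + 0.37·(-2.35,-3.99) = (-1.2286,-3.3033)
Shoelace sum Σ(x_i·y_{i+1} − x_{i+1}·y_i):
  i=1: 2.1937·2.2448 − -1.6508·-0.3596 = +4.3308 (running +4.3308)
  i=2: -1.6508·0.1944 − -4.3655·2.2448 = +9.4788 (running +13.8095)
  i=3: -4.3655·-3.3033 − -1.2286·0.1944 = +14.6594 (running +28.4689)
  i=4: -1.2286·-0.3596 − 2.1937·-3.3033 = +7.6883 (running +36.1572)
Area = |Σ|/2 = |36.1572|/2 = 18.0786

Area at t=0.37: 18.0786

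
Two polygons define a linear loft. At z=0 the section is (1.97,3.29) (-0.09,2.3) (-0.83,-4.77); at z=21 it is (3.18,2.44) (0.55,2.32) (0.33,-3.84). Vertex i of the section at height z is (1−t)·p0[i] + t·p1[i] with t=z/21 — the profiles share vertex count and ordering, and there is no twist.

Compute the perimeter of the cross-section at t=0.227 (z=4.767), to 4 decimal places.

Perimeter at t=0.227: 17.3758

Cross-section at t=0.227: each vertex is (1-t)·p0[i] + t·p1[i].
  v1: (1-0.227)·(1.97,3.29) + 0.227·(3.18,2.44) = (2.2447,3.0970)
  v2: (1-0.227)·(-0.09,2.3) + 0.227·(0.55,2.32) = (0.0553,2.3045)
  v3: (1-0.227)·(-0.83,-4.77) + 0.227·(0.33,-3.84) = (-0.5667,-4.5589)
Perimeter = Σ |v_{i+1} − v_i|:
  edge 1→2: √(-2.1894² + -0.7925²) = 2.3284 (running 2.3284)
  edge 2→3: √(-0.6220² + -6.8634²) = 6.8916 (running 9.2200)
  edge 3→1: √(2.8114² + 7.6559²) = 8.1558 (running 17.3758)
Perimeter = 17.3758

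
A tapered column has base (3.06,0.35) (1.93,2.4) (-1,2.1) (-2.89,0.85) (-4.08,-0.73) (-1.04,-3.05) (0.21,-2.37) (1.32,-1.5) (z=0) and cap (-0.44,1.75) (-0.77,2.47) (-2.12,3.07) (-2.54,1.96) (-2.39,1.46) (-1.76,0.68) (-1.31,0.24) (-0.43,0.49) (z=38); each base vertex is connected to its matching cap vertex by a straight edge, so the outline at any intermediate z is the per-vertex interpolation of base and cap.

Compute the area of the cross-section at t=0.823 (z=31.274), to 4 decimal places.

Cross-section at t=0.823: each vertex is (1-t)·p0[i] + t·p1[i].
  v1: (1-0.823)·(3.06,0.35) + 0.823·(-0.44,1.75) = (0.1795,1.5022)
  v2: (1-0.823)·(1.93,2.4) + 0.823·(-0.77,2.47) = (-0.2921,2.4576)
  v3: (1-0.823)·(-1,2.1) + 0.823·(-2.12,3.07) = (-1.9218,2.8983)
  v4: (1-0.823)·(-2.89,0.85) + 0.823·(-2.54,1.96) = (-2.6019,1.7635)
  v5: (1-0.823)·(-4.08,-0.73) + 0.823·(-2.39,1.46) = (-2.6891,1.0724)
  v6: (1-0.823)·(-1.04,-3.05) + 0.823·(-1.76,0.68) = (-1.6326,0.0198)
  v7: (1-0.823)·(0.21,-2.37) + 0.823·(-1.31,0.24) = (-1.0410,-0.2220)
  v8: (1-0.823)·(1.32,-1.5) + 0.823·(-0.43,0.49) = (-0.1202,0.1378)
Shoelace sum Σ(x_i·y_{i+1} − x_{i+1}·y_i):
  i=1: 0.1795·2.4576 − -0.2921·1.5022 = +0.8799 (running +0.8799)
  i=2: -0.2921·2.8983 − -1.9218·2.4576 = +3.8763 (running +4.7563)
  i=3: -1.9218·1.7635 − -2.6019·2.8983 = +4.1522 (running +8.9085)
  i=4: -2.6019·1.0724 − -2.6891·1.7635 = +1.9521 (running +10.8606)
  i=5: -2.6891·0.0198 − -1.6326·1.0724 = +1.6975 (running +12.5580)
  i=6: -1.6326·-0.2220 − -1.0410·0.0198 = +0.3830 (running +12.9410)
  i=7: -1.0410·0.1378 − -0.1202·-0.2220 = -0.1701 (running +12.7709)
  i=8: -0.1202·1.5022 − 0.1795·0.1378 = -0.2054 (running +12.5656)
Area = |Σ|/2 = |12.5656|/2 = 6.2828

Area at t=0.823: 6.2828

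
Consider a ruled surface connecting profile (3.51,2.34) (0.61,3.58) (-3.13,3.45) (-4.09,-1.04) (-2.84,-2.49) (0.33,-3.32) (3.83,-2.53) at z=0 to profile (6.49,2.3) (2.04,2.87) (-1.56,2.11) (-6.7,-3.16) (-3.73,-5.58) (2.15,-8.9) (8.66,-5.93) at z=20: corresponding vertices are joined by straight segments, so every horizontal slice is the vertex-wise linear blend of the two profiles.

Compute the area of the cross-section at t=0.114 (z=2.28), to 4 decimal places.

Cross-section at t=0.114: each vertex is (1-t)·p0[i] + t·p1[i].
  v1: (1-0.114)·(3.51,2.34) + 0.114·(6.49,2.3) = (3.8497,2.3354)
  v2: (1-0.114)·(0.61,3.58) + 0.114·(2.04,2.87) = (0.7730,3.4991)
  v3: (1-0.114)·(-3.13,3.45) + 0.114·(-1.56,2.11) = (-2.9510,3.2972)
  v4: (1-0.114)·(-4.09,-1.04) + 0.114·(-6.7,-3.16) = (-4.3875,-1.2817)
  v5: (1-0.114)·(-2.84,-2.49) + 0.114·(-3.73,-5.58) = (-2.9415,-2.8423)
  v6: (1-0.114)·(0.33,-3.32) + 0.114·(2.15,-8.9) = (0.5375,-3.9561)
  v7: (1-0.114)·(3.83,-2.53) + 0.114·(8.66,-5.93) = (4.3806,-2.9176)
Shoelace sum Σ(x_i·y_{i+1} − x_{i+1}·y_i):
  i=1: 3.8497·3.4991 − 0.7730·2.3354 = +11.6651 (running +11.6651)
  i=2: 0.7730·3.2972 − -2.9510·3.4991 = +12.8746 (running +24.5397)
  i=3: -2.9510·-1.2817 − -4.3875·3.2972 = +18.2490 (running +42.7887)
  i=4: -4.3875·-2.8423 − -2.9415·-1.2817 = +8.7005 (running +51.4892)
  i=5: -2.9415·-3.9561 − 0.5375·-2.8423 = +13.1644 (running +64.6537)
  i=6: 0.5375·-2.9176 − 4.3806·-3.9561 = +15.7621 (running +80.4158)
  i=7: 4.3806·2.3354 − 3.8497·-2.9176 = +21.4626 (running +101.8784)
Area = |Σ|/2 = |101.8784|/2 = 50.9392

Area at t=0.114: 50.9392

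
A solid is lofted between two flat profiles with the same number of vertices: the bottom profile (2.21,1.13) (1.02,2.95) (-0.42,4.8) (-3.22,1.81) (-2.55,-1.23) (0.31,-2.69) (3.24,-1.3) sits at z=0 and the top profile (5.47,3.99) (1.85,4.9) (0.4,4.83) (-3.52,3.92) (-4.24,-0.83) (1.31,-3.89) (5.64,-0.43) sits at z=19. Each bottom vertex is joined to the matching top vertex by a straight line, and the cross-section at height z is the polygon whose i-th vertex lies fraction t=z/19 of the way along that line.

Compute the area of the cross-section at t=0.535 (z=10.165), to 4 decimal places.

Area at t=0.535: 45.4318

Cross-section at t=0.535: each vertex is (1-t)·p0[i] + t·p1[i].
  v1: (1-0.535)·(2.21,1.13) + 0.535·(5.47,3.99) = (3.9541,2.6601)
  v2: (1-0.535)·(1.02,2.95) + 0.535·(1.85,4.9) = (1.4641,3.9933)
  v3: (1-0.535)·(-0.42,4.8) + 0.535·(0.4,4.83) = (0.0187,4.8161)
  v4: (1-0.535)·(-3.22,1.81) + 0.535·(-3.52,3.92) = (-3.3805,2.9388)
  v5: (1-0.535)·(-2.55,-1.23) + 0.535·(-4.24,-0.83) = (-3.4542,-1.0160)
  v6: (1-0.535)·(0.31,-2.69) + 0.535·(1.31,-3.89) = (0.8450,-3.3320)
  v7: (1-0.535)·(3.24,-1.3) + 0.535·(5.64,-0.43) = (4.5240,-0.8345)
Shoelace sum Σ(x_i·y_{i+1} − x_{i+1}·y_i):
  i=1: 3.9541·3.9933 − 1.4641·2.6601 = +11.8952 (running +11.8952)
  i=2: 1.4641·4.8161 − 0.0187·3.9933 = +6.9763 (running +18.8715)
  i=3: 0.0187·2.9388 − -3.3805·4.8161 = +16.3356 (running +35.2071)
  i=4: -3.3805·-1.0160 − -3.4542·2.9388 = +13.5858 (running +48.7929)
  i=5: -3.4542·-3.3320 − 0.8450·-1.0160 = +12.3677 (running +61.1606)
  i=6: 0.8450·-0.8345 − 4.5240·-3.3320 = +14.3688 (running +75.5294)
  i=7: 4.5240·2.6601 − 3.9541·-0.8345 = +15.3342 (running +90.8636)
Area = |Σ|/2 = |90.8636|/2 = 45.4318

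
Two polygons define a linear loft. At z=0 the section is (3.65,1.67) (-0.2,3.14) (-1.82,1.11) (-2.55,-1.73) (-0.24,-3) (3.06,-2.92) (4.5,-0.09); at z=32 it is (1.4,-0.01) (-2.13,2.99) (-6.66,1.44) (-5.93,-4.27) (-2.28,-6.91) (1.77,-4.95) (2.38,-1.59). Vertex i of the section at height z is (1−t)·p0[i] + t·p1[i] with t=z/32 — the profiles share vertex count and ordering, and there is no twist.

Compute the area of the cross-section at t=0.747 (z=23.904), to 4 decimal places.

Cross-section at t=0.747: each vertex is (1-t)·p0[i] + t·p1[i].
  v1: (1-0.747)·(3.65,1.67) + 0.747·(1.4,-0.01) = (1.9692,0.4150)
  v2: (1-0.747)·(-0.2,3.14) + 0.747·(-2.13,2.99) = (-1.6417,3.0280)
  v3: (1-0.747)·(-1.82,1.11) + 0.747·(-6.66,1.44) = (-5.4355,1.3565)
  v4: (1-0.747)·(-2.55,-1.73) + 0.747·(-5.93,-4.27) = (-5.0749,-3.6274)
  v5: (1-0.747)·(-0.24,-3) + 0.747·(-2.28,-6.91) = (-1.7639,-5.9208)
  v6: (1-0.747)·(3.06,-2.92) + 0.747·(1.77,-4.95) = (2.0964,-4.4364)
  v7: (1-0.747)·(4.5,-0.09) + 0.747·(2.38,-1.59) = (2.9164,-1.2105)
Shoelace sum Σ(x_i·y_{i+1} − x_{i+1}·y_i):
  i=1: 1.9692·3.0280 − -1.6417·0.4150 = +6.6442 (running +6.6442)
  i=2: -1.6417·1.3565 − -5.4355·3.0280 = +14.2314 (running +20.8755)
  i=3: -5.4355·-3.6274 − -5.0749·1.3565 = +26.6006 (running +47.4762)
  i=4: -5.0749·-5.9208 − -1.7639·-3.6274 = +23.6488 (running +71.1250)
  i=5: -1.7639·-4.4364 − 2.0964·-5.9208 = +20.2374 (running +91.3624)
  i=6: 2.0964·-1.2105 − 2.9164·-4.4364 = +10.4005 (running +101.7629)
  i=7: 2.9164·0.4150 − 1.9692·-1.2105 = +3.5942 (running +105.3571)
Area = |Σ|/2 = |105.3571|/2 = 52.6786

Area at t=0.747: 52.6786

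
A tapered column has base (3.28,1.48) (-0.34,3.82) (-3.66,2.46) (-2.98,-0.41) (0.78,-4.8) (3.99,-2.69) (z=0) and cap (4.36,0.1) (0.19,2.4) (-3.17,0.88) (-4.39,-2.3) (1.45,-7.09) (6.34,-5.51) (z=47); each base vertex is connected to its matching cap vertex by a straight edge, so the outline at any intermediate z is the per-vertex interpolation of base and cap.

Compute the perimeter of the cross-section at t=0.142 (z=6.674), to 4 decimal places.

Cross-section at t=0.142: each vertex is (1-t)·p0[i] + t·p1[i].
  v1: (1-0.142)·(3.28,1.48) + 0.142·(4.36,0.1) = (3.4334,1.2840)
  v2: (1-0.142)·(-0.34,3.82) + 0.142·(0.19,2.4) = (-0.2647,3.6184)
  v3: (1-0.142)·(-3.66,2.46) + 0.142·(-3.17,0.88) = (-3.5904,2.2356)
  v4: (1-0.142)·(-2.98,-0.41) + 0.142·(-4.39,-2.3) = (-3.1802,-0.6784)
  v5: (1-0.142)·(0.78,-4.8) + 0.142·(1.45,-7.09) = (0.8751,-5.1252)
  v6: (1-0.142)·(3.99,-2.69) + 0.142·(6.34,-5.51) = (4.3237,-3.0904)
Perimeter = Σ |v_{i+1} − v_i|:
  edge 1→2: √(-3.6981² + 2.3343²) = 4.3732 (running 4.3732)
  edge 2→3: √(-3.3257² + -1.3827²) = 3.6017 (running 7.9749)
  edge 3→4: √(0.4102² + -2.9140²) = 2.9427 (running 10.9176)
  edge 4→5: √(4.0554² + -4.4468²) = 6.0183 (running 16.9359)
  edge 5→6: √(3.4486² + 2.0347²) = 4.0041 (running 20.9400)
  edge 6→1: √(-0.8903² + 4.3745²) = 4.4642 (running 25.4042)
Perimeter = 25.4042

Perimeter at t=0.142: 25.4042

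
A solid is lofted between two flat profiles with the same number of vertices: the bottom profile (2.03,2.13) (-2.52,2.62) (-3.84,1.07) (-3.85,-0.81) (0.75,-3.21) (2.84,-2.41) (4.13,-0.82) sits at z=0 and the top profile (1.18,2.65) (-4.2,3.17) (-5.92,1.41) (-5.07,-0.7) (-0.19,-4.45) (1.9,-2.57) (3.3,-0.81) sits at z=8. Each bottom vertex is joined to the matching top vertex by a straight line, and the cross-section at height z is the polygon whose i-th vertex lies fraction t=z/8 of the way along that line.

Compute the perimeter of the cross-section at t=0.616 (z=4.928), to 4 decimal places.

Cross-section at t=0.616: each vertex is (1-t)·p0[i] + t·p1[i].
  v1: (1-0.616)·(2.03,2.13) + 0.616·(1.18,2.65) = (1.5064,2.4503)
  v2: (1-0.616)·(-2.52,2.62) + 0.616·(-4.2,3.17) = (-3.5549,2.9588)
  v3: (1-0.616)·(-3.84,1.07) + 0.616·(-5.92,1.41) = (-5.1213,1.2794)
  v4: (1-0.616)·(-3.85,-0.81) + 0.616·(-5.07,-0.7) = (-4.6015,-0.7422)
  v5: (1-0.616)·(0.75,-3.21) + 0.616·(-0.19,-4.45) = (0.1710,-3.9738)
  v6: (1-0.616)·(2.84,-2.41) + 0.616·(1.9,-2.57) = (2.2610,-2.5086)
  v7: (1-0.616)·(4.13,-0.82) + 0.616·(3.3,-0.81) = (3.6187,-0.8138)
Perimeter = Σ |v_{i+1} − v_i|:
  edge 1→2: √(-5.0613² + 0.5085²) = 5.0868 (running 5.0868)
  edge 2→3: √(-1.5664² + -1.6794²) = 2.2965 (running 7.3832)
  edge 3→4: √(0.5198² + -2.0217²) = 2.0874 (running 9.4707)
  edge 4→5: √(4.7725² + -3.2316²) = 5.7637 (running 15.2343)
  edge 5→6: √(2.0900² + 1.4653²) = 2.5525 (running 17.7868)
  edge 6→7: √(1.3578² + 1.6947²) = 2.1715 (running 19.9584)
  edge 7→1: √(-2.1123² + 3.2642²) = 3.8880 (running 23.8464)
Perimeter = 23.8464

Perimeter at t=0.616: 23.8464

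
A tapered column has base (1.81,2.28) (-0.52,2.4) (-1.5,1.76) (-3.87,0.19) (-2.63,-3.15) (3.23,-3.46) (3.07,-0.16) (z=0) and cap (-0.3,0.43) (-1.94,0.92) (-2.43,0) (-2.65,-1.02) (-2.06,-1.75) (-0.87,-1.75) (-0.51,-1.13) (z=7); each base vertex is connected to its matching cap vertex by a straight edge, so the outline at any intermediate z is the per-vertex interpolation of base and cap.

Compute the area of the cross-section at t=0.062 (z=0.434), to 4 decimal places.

Cross-section at t=0.062: each vertex is (1-t)·p0[i] + t·p1[i].
  v1: (1-0.062)·(1.81,2.28) + 0.062·(-0.3,0.43) = (1.6792,2.1653)
  v2: (1-0.062)·(-0.52,2.4) + 0.062·(-1.94,0.92) = (-0.6080,2.3082)
  v3: (1-0.062)·(-1.5,1.76) + 0.062·(-2.43,0) = (-1.5577,1.6509)
  v4: (1-0.062)·(-3.87,0.19) + 0.062·(-2.65,-1.02) = (-3.7944,0.1150)
  v5: (1-0.062)·(-2.63,-3.15) + 0.062·(-2.06,-1.75) = (-2.5947,-3.0632)
  v6: (1-0.062)·(3.23,-3.46) + 0.062·(-0.87,-1.75) = (2.9758,-3.3540)
  v7: (1-0.062)·(3.07,-0.16) + 0.062·(-0.51,-1.13) = (2.8480,-0.2201)
Shoelace sum Σ(x_i·y_{i+1} − x_{i+1}·y_i):
  i=1: 1.6792·2.3082 − -0.6080·2.1653 = +5.1925 (running +5.1925)
  i=2: -0.6080·1.6509 − -1.5577·2.3082 = +2.5917 (running +7.7842)
  i=3: -1.5577·0.1150 − -3.7944·1.6509 = +6.0849 (running +13.8691)
  i=4: -3.7944·-3.0632 − -2.5947·0.1150 = +11.9212 (running +25.7903)
  i=5: -2.5947·-3.3540 − 2.9758·-3.0632 = +17.8179 (running +43.6083)
  i=6: 2.9758·-0.2201 − 2.8480·-3.3540 = +8.8972 (running +52.5054)
  i=7: 2.8480·2.1653 − 1.6792·-0.2201 = +6.5365 (running +59.0419)
Area = |Σ|/2 = |59.0419|/2 = 29.5210

Area at t=0.062: 29.5210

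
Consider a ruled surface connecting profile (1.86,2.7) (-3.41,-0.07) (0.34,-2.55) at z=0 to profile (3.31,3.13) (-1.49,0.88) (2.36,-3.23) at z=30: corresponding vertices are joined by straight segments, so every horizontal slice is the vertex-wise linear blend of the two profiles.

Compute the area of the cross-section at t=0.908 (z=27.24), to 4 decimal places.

Area at t=0.908: 14.0025

Cross-section at t=0.908: each vertex is (1-t)·p0[i] + t·p1[i].
  v1: (1-0.908)·(1.86,2.7) + 0.908·(3.31,3.13) = (3.1766,3.0904)
  v2: (1-0.908)·(-3.41,-0.07) + 0.908·(-1.49,0.88) = (-1.6666,0.7926)
  v3: (1-0.908)·(0.34,-2.55) + 0.908·(2.36,-3.23) = (2.1742,-3.1674)
Shoelace sum Σ(x_i·y_{i+1} − x_{i+1}·y_i):
  i=1: 3.1766·0.7926 − -1.6666·3.0904 = +7.6684 (running +7.6684)
  i=2: -1.6666·-3.1674 − 2.1742·0.7926 = +3.5557 (running +11.2242)
  i=3: 2.1742·3.0904 − 3.1766·-3.1674 = +16.7808 (running +28.0050)
Area = |Σ|/2 = |28.0050|/2 = 14.0025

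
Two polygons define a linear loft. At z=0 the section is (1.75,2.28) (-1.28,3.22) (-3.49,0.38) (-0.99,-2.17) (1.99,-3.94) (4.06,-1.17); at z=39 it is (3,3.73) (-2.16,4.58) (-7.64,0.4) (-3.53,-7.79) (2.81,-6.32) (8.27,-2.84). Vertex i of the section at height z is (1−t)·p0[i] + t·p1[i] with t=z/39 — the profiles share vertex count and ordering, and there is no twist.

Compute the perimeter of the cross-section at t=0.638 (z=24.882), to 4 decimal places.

Perimeter at t=0.638: 34.5563

Cross-section at t=0.638: each vertex is (1-t)·p0[i] + t·p1[i].
  v1: (1-0.638)·(1.75,2.28) + 0.638·(3,3.73) = (2.5475,3.2051)
  v2: (1-0.638)·(-1.28,3.22) + 0.638·(-2.16,4.58) = (-1.8414,4.0877)
  v3: (1-0.638)·(-3.49,0.38) + 0.638·(-7.64,0.4) = (-6.1377,0.3928)
  v4: (1-0.638)·(-0.99,-2.17) + 0.638·(-3.53,-7.79) = (-2.6105,-5.7556)
  v5: (1-0.638)·(1.99,-3.94) + 0.638·(2.81,-6.32) = (2.5132,-5.4584)
  v6: (1-0.638)·(4.06,-1.17) + 0.638·(8.27,-2.84) = (6.7460,-2.2355)
Perimeter = Σ |v_{i+1} − v_i|:
  edge 1→2: √(-4.3889² + 0.8826²) = 4.4768 (running 4.4768)
  edge 2→3: √(-4.2963² + -3.6949²) = 5.6666 (running 10.1434)
  edge 3→4: √(3.5272² + -6.1483²) = 7.0882 (running 17.2316)
  edge 4→5: √(5.1237² + 0.2971²) = 5.1323 (running 22.3639)
  edge 5→6: √(4.2328² + 3.2230²) = 5.3202 (running 27.6841)
  edge 6→1: √(-4.1985² + 5.4406²) = 6.8722 (running 34.5563)
Perimeter = 34.5563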